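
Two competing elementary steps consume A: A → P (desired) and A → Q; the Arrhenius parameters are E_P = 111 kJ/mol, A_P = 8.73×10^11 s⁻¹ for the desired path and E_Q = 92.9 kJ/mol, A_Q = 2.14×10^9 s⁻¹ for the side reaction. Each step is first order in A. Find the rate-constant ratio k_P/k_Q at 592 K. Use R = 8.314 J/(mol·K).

10.3

k_P/k_Q = (A_P/A_Q)·exp[−(E_P−E_Q)/(RT)] = (A_P/A_Q)·exp[(E_Q−E_P)/(RT)].
(E_Q−E_P)/(RT) = (92.9−111)×10³/(8.314×592) = -18100/4922 = -3.677.
k_P/k_Q = (8.73×10^11/2.14×10^9)·exp(-3.677) = 407.9 × 0.02529 = 10.3.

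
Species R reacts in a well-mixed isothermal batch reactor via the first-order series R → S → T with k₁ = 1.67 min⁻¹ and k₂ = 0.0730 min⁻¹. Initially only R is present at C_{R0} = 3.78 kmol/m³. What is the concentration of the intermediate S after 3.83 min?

The intermediate concentration in a first-order A→B→C sequence is C_S = k₁C_{R0}(e^(−k₁t) − e^(−k₂t))/(k₂−k₁).
e^(−k₁t) = e^(−1.67×3.83) = e^(−6.396) = 0.001668; e^(−k₂t) = e^(−0.2796) = 0.7561.
C_S = 1.67×3.78/(0.0730−1.67) × (0.001668−0.7561) = (-3.953)×(-0.7544) = 2.982 kmol/m³.

2.98 kmol/m³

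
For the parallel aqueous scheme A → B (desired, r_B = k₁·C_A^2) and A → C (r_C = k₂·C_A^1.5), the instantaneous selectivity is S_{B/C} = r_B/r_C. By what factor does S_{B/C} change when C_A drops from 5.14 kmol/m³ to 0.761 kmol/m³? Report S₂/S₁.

S_{B/C} = (k₁/k₂)·C_A^0.5, so S₂/S₁ = (C_{A,2}/C_{A,1})^0.5.
= (0.761/5.14)^0.5 = (0.1481)^0.5 = 0.385.

0.385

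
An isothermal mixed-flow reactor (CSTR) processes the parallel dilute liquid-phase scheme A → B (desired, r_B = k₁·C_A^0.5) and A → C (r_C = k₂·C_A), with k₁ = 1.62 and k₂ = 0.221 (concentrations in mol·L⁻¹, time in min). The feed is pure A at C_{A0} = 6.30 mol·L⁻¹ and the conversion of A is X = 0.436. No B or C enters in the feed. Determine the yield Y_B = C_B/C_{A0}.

0.347

Exit C_A = C_{A0}(1−X) = 6.30×0.564 = 3.553 mol·L⁻¹.
Rates in a CSTR are evaluated at the outlet concentration: r_B = 1.62×3.553^0.5 = 3.054, r_C = 0.221×3.553 = 0.7853.
Fraction of consumed A going to B: r_B/(r_B+r_C) = 0.7954.
C_B = 0.7954·C_{A0}·X = 0.7954×6.30×0.436 = 2.18 mol·L⁻¹; Y_B = C_B/C_{A0} = 0.347.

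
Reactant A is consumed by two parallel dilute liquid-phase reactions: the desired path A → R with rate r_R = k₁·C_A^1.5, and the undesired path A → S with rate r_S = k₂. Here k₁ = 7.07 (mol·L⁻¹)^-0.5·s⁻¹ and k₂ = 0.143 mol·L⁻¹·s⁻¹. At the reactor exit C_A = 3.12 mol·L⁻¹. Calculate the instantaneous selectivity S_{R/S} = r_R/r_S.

S_{R/S} = r_R/r_S = (k₁·C_A^1.5)/(k₂) = (k₁/k₂)·C_A^1.5.
= (7.07×3.120^1.5) / (0.143) = 38.96/0.1430 = 272.

272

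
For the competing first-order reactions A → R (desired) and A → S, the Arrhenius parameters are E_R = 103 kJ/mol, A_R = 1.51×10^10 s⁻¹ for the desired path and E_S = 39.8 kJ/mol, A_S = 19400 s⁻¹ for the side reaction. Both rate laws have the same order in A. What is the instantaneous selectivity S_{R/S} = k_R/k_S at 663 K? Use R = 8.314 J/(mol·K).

8.16

Since both paths have the same order in A, the concentration cancels and S_{R/S} = k_R/k_S = (A_R/A_S)·exp[(E_S−E_R)/(RT)].
(E_S−E_R)/(RT) = (39.8−103)×10³/(8.314×663) = -63200/5512 = -11.47.
k_R/k_S = (1.51×10^10/19400)·exp(-11.47) = 7.784×10^5 × 1.049×10^-5 = 8.16.
Since E_R > E_S, raising the temperature improves selectivity toward R.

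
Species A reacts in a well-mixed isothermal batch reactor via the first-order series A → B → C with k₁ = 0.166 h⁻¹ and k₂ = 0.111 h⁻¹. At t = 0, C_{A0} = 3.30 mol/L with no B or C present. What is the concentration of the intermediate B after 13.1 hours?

The intermediate concentration in a first-order A→B→C sequence is C_B = k₁C_{A0}(e^(−k₁t) − e^(−k₂t))/(k₂−k₁).
e^(−k₁t) = e^(−0.166×13.1) = e^(−2.175) = 0.1137; e^(−k₂t) = e^(−1.454) = 0.2336.
C_B = 0.166×3.30/(0.111−0.166) × (0.1137−0.2336) = (-9.960)×(-0.1200) = 1.195 mol/L.

1.19 mol/L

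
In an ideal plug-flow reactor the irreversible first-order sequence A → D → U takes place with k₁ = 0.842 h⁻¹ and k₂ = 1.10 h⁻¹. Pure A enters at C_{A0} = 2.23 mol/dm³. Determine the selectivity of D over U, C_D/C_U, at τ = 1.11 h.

1.11

The intermediate concentration in a first-order A→B→C sequence is C_D = k₁C_{A0}(e^(−k₁τ) − e^(−k₂τ))/(k₂−k₁).
e^(−k₁τ) = e^(−0.842×1.11) = e^(−0.9346) = 0.3927; e^(−k₂τ) = e^(−1.221) = 0.2949.
C_D = 0.842×2.23/(1.10−0.842) × (0.3927−0.2949) = 7.278×0.09780 = 0.7118 mol/dm³.
C_A = C_{A0}e^(−k₁τ) = 0.8758 mol/dm³, so C_U = C_{A0}−C_A−C_D = 0.6424 mol/dm³; C_D/C_U = 1.11.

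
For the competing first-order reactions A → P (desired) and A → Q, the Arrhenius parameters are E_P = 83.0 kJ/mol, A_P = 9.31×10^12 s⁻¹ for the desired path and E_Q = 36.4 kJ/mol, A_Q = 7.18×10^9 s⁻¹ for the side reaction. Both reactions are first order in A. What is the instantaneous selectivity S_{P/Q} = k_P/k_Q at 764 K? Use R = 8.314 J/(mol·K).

0.845

k_P/k_Q = (A_P/A_Q)·exp[−(E_P−E_Q)/(RT)] = (A_P/A_Q)·exp[(E_Q−E_P)/(RT)].
(E_Q−E_P)/(RT) = (36.4−83.0)×10³/(8.314×764) = -46600/6352 = -7.336.
k_P/k_Q = (9.31×10^12/7.18×10^9)·exp(-7.336) = 1297 × 6.514×10^-4 = 0.845.
Since E_P > E_Q, raising the temperature improves selectivity toward P.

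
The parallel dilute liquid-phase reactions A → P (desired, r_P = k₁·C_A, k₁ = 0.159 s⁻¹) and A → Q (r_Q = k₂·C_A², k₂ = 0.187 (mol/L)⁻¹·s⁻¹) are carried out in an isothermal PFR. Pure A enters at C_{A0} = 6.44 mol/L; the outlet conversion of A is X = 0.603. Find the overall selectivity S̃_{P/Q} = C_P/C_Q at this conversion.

C_A = C_{A0}(1−X) = 2.557 mol/L.
Along a PFR/batch, dC_P/dC_A = −r_P/(r_P+r_Q) = −k₁/(k₁+k₂·C_A).
Integrating from C_{A0} to C_A: C_P = (0.159/0.187)·ln[(0.159+0.187·6.44)/(0.159+0.187·2.56)] = 0.8503·ln(1.363/0.6371) = 0.6468 mol/L.
C_Q = (C_{A0}−C_A)−C_P = 3.237 mol/L; S̃_{P/Q} = 0.6468/3.237 = 0.200.

0.200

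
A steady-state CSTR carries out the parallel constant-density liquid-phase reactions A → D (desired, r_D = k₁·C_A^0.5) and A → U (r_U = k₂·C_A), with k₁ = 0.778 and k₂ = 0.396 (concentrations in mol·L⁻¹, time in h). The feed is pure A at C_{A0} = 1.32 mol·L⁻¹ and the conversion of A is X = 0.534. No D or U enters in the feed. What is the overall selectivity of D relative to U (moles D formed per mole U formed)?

2.50

Exit C_A = C_{A0}(1−X) = 1.32×0.466 = 0.6151 mol·L⁻¹.
A CSTR operates uniformly at the exit composition, giving r_D = 0.6102 and r_U = 0.2436 (each k·C_A^n at C_A = 0.6151).
Overall selectivity = C_D/C_U = r_Dτ/(r_Uτ) = r_D/r_U = 2.50.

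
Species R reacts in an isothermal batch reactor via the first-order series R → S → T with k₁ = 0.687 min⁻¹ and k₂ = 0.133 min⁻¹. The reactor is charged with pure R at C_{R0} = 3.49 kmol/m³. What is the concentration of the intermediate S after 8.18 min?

1.44 kmol/m³

For first-order series with pure R initially, C_S(t) = k₁C_{R0}/(k₂−k₁)·(e^(−k₁t) − e^(−k₂t)).
e^(−k₁t) = e^(−0.687×8.18) = e^(−5.620) = 0.003626; e^(−k₂t) = e^(−1.088) = 0.3369.
C_S = 0.687×3.49/(0.133−0.687) × (0.003626−0.3369) = (-4.328)×(-0.3333) = 1.442 kmol/m³.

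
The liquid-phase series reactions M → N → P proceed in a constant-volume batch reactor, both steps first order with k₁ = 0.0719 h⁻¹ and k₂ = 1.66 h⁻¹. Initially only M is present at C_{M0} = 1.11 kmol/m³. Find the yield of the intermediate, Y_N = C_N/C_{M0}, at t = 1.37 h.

For first-order series with pure M initially, C_N(t) = k₁C_{M0}/(k₂−k₁)·(e^(−k₁t) − e^(−k₂t)).
e^(−k₁t) = e^(−0.0719×1.37) = e^(−0.09850) = 0.9062; e^(−k₂t) = e^(−2.274) = 0.1029.
C_N = 0.0719×1.11/(1.66−0.0719) × (0.9062−0.1029) = 0.05025×0.8033 = 0.04037 kmol/m³.
Y_N = C_N/C_{M0} = 0.04037/1.11 = 0.0364.

0.0364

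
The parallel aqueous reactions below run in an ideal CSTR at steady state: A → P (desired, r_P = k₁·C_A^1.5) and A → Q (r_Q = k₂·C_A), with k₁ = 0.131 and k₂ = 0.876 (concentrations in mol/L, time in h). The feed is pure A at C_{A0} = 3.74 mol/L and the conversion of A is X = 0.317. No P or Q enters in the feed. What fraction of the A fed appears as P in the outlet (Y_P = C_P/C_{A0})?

Exit C_A = C_{A0}(1−X) = 3.74×0.683 = 2.554 mol/L.
A CSTR operates uniformly at the exit composition, giving r_P = 0.5348 and r_Q = 2.238 (each k·C_A^n at C_A = 2.554).
Fraction of consumed A going to P: r_P/(r_P+r_Q) = 0.1929.
C_P = 0.1929·C_{A0}·X = 0.1929×3.74×0.317 = 0.229 mol/L; Y_P = C_P/C_{A0} = 0.0612.

0.0612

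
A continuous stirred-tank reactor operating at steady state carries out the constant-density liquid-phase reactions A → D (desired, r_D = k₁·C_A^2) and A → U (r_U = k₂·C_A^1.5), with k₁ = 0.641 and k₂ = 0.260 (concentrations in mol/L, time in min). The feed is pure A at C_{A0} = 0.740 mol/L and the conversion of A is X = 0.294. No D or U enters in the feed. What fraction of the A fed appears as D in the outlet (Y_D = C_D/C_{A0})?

Exit C_A = C_{A0}(1−X) = 0.740×0.706 = 0.5224 mol/L.
Rates in a CSTR are evaluated at the outlet concentration: r_D = 0.641×0.5224^2 = 0.1750, r_U = 0.260×0.5224^1.5 = 0.09818.
Fraction of consumed A going to D: r_D/(r_D+r_U) = 0.6405.
C_D = 0.6405·C_{A0}·X = 0.6405×0.740×0.294 = 0.139 mol/L; Y_D = C_D/C_{A0} = 0.188.

0.188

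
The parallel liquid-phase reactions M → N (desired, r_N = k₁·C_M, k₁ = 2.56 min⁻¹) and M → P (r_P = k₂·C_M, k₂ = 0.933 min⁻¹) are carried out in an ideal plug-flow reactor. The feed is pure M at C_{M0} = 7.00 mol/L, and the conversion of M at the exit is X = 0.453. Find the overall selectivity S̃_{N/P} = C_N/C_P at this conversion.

2.74

C_M = C_{M0}(1−X) = 3.829 mol/L.
Both paths are first order in M, so the instantaneous fraction to N is constant: dC_N/d(−C_M) = k₁/(k₁+k₂) = 0.7329.
C_N = 0.7329·(C_{M0}−C_M) = 0.7329×3.171 = 2.32 mol/L.
C_P = (C_{M0}−C_M)−C_N = 0.8470 mol/L; S̃_{N/P} = 2.324/0.8470 = 2.74.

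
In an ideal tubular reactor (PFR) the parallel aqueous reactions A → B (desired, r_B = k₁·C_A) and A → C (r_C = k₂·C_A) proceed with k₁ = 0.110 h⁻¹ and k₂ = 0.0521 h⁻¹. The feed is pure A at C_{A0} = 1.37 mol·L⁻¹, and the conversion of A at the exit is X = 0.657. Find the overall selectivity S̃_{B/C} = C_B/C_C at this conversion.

2.11

C_A = C_{A0}(1−X) = 0.4699 mol·L⁻¹.
Both paths are first order in A, so the instantaneous fraction to B is constant: dC_B/d(−C_A) = k₁/(k₁+k₂) = 0.6786.
C_B = 0.6786·(C_{A0}−C_A) = 0.6786×0.9001 = 0.611 mol·L⁻¹.
C_C = (C_{A0}−C_A)−C_B = 0.2893 mol·L⁻¹; S̃_{B/C} = 0.6108/0.2893 = 2.11.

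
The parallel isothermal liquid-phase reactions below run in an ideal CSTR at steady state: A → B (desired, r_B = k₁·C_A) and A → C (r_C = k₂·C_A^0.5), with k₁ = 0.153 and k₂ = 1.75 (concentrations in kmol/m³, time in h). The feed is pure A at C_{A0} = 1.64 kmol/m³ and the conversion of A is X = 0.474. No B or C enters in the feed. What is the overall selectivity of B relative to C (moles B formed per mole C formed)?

0.0812

Exit C_A = C_{A0}(1−X) = 1.64×0.526 = 0.8626 kmol/m³.
In a CSTR the entire volume is at exit conditions, so r_B = 0.153×0.8626 = 0.1320 and r_C = 1.75×0.8626^0.5 = 1.625.
Overall selectivity = C_B/C_C = r_Bτ/(r_Cτ) = r_B/r_C = 0.0812.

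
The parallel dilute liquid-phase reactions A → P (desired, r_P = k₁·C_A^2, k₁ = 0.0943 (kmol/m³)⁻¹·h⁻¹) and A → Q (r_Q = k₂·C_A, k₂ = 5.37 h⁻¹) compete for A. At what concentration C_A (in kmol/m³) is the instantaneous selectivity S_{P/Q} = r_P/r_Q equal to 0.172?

9.79 kmol/m³

S_{P/Q} = (k₁/k₂)·C_A ⇒ C_A = S·k₂/k₁.
= 0.172×5.37/0.0943 = 9.79 kmol/m³.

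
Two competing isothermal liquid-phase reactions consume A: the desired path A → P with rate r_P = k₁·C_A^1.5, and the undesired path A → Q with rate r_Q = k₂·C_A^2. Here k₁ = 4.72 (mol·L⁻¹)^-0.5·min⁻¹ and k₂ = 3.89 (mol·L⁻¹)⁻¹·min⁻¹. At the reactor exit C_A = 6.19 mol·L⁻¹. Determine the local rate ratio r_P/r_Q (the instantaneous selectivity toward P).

S_{P/Q} = r_P/r_Q = (k₁·C_A^1.5)/(k₂·C_A^2) = (k₁/k₂)·C_A^-0.5.
= (4.72×6.190^1.5) / (3.89×6.190^2) = 72.69/149.0 = 0.488.

0.488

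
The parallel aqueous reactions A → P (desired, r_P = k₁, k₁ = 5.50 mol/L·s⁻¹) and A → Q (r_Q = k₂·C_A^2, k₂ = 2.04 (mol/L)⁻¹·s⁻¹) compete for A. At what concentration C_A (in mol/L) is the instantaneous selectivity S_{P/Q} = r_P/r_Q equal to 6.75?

S_{P/Q} = (k₁/k₂)·C_A^-2 ⇒ C_A = (S·k₂/k₁)^(-0.5).
= (6.75×2.04/5.50)^(-0.5) = (2.504)^(-0.5) = 0.632 mol/L.

0.632 mol/L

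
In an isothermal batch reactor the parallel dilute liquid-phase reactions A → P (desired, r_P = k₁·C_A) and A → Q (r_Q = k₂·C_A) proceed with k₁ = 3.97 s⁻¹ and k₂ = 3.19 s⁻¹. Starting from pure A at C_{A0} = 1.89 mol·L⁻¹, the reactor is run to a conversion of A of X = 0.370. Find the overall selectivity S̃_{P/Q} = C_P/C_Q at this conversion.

1.24

C_A = C_{A0}(1−X) = 1.191 mol·L⁻¹.
Both paths are first order in A, so the instantaneous fraction to P is constant: dC_P/d(−C_A) = k₁/(k₁+k₂) = 0.5545.
C_P = 0.5545·(C_{A0}−C_A) = 0.5545×0.6993 = 0.388 mol·L⁻¹.
C_Q = (C_{A0}−C_A)−C_P = 0.3116 mol·L⁻¹; S̃_{P/Q} = 0.3877/0.3116 = 1.24.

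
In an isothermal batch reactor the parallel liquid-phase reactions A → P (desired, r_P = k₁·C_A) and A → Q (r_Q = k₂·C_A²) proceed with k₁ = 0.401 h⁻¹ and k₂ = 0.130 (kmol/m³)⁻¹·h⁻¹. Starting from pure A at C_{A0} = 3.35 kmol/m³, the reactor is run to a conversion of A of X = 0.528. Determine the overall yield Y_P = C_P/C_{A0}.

0.296

C_A = C_{A0}(1−X) = 1.581 kmol/m³.
Along a PFR/batch, dC_P/dC_A = −r_P/(r_P+r_Q) = −k₁/(k₁+k₂·C_A).
Integrating from C_{A0} to C_A: C_P = (0.401/0.130)·ln[(0.401+0.130·3.35)/(0.401+0.130·1.58)] = 3.085·ln(0.8365/0.6066) = 0.9915 kmol/m³.
Y_P = C_P/C_{A0} = 0.9915/3.35 = 0.296.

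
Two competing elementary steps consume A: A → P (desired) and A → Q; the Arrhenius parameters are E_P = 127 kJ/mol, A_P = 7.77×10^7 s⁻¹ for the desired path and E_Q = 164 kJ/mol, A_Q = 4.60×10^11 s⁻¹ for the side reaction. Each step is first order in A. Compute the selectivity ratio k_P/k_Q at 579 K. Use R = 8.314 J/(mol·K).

k_P/k_Q = (A_P/A_Q)·exp[−(E_P−E_Q)/(RT)] = (A_P/A_Q)·exp[(E_Q−E_P)/(RT)].
(E_Q−E_P)/(RT) = (164−127)×10³/(8.314×579) = 37000/4814 = 7.686.
k_P/k_Q = (7.77×10^7/4.60×10^11)·exp(7.686) = 1.689×10^-4 × 2178 = 0.368.

0.368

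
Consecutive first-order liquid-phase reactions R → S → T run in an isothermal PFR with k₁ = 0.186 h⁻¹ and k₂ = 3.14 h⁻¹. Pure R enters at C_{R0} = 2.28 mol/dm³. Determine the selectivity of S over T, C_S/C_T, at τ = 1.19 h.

0.327

For first-order series with pure R initially, C_S(τ) = k₁C_{R0}/(k₂−k₁)·(e^(−k₁τ) − e^(−k₂τ)).
e^(−k₁τ) = e^(−0.186×1.19) = e^(−0.2213) = 0.8014; e^(−k₂τ) = e^(−3.737) = 0.02384.
C_S = 0.186×2.28/(3.14−0.186) × (0.8014−0.02384) = 0.1436×0.7776 = 0.1116 mol/dm³.
C_R = C_{R0}e^(−k₁τ) = 1.827 mol/dm³, so C_T = C_{R0}−C_R−C_S = 0.3411 mol/dm³; C_S/C_T = 0.327.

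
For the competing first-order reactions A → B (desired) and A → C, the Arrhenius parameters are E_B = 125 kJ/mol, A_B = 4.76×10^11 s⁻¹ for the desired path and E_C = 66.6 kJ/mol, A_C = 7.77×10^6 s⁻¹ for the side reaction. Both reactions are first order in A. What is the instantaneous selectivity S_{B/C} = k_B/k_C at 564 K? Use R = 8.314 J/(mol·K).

0.239

Since both paths have the same order in A, the concentration cancels and S_{B/C} = k_B/k_C = (A_B/A_C)·exp[(E_C−E_B)/(RT)].
(E_C−E_B)/(RT) = (66.6−125)×10³/(8.314×564) = -58400/4689 = -12.45.
k_B/k_C = (4.76×10^11/7.77×10^6)·exp(-12.45) = 61261 × 3.900×10^-6 = 0.239.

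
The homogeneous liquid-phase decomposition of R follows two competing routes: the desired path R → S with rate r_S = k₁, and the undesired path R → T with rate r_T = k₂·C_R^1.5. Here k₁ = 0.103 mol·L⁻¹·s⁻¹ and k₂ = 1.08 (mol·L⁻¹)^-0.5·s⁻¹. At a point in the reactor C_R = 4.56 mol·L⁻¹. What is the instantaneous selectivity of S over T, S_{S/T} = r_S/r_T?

S_{S/T} = r_S/r_T = (k₁)/(k₂·C_R^1.5) = (k₁/k₂)·C_R^-1.5.
= (0.103) / (1.08×4.560^1.5) = 0.1030/10.52 = 0.00979.
The undesired path is higher order in R, so low C_R (CSTR or dilute feed) favours S.

0.00979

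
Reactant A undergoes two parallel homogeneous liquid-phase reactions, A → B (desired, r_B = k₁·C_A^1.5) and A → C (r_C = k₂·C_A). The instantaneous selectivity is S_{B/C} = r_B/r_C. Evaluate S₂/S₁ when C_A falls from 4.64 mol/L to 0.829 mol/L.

0.423

S_{B/C} = (k₁/k₂)·C_A^0.5, so S₂/S₁ = (C_{A,2}/C_{A,1})^0.5.
= (0.829/4.64)^0.5 = (0.1787)^0.5 = 0.423.
Selectivity toward B falls as C_A falls — high-concentration operation is favoured.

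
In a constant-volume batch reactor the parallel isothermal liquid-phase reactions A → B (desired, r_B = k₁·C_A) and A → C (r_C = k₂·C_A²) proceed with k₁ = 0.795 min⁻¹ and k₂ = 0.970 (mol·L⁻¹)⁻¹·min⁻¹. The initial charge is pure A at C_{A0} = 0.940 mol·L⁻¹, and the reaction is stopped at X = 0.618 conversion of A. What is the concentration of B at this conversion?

0.328 mol·L⁻¹

C_A = C_{A0}(1−X) = 0.3591 mol·L⁻¹.
Along a PFR/batch, dC_B/dC_A = −r_B/(r_B+r_C) = −k₁/(k₁+k₂·C_A).
Integrating from C_{A0} to C_A: C_B = (0.795/0.970)·ln[(0.795+0.970·0.940)/(0.795+0.970·0.359)] = 0.8196·ln(1.707/1.143) = 0.3284 mol·L⁻¹.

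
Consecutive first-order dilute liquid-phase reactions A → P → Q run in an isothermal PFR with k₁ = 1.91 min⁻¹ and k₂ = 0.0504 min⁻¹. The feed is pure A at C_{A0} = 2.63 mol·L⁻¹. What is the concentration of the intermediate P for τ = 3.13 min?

For first-order series with pure A initially, C_P(τ) = k₁C_{A0}/(k₂−k₁)·(e^(−k₁τ) − e^(−k₂τ)).
e^(−k₁τ) = e^(−1.91×3.13) = e^(−5.978) = 0.002533; e^(−k₂τ) = e^(−0.1578) = 0.8541.
C_P = 1.91×2.63/(0.0504−1.91) × (0.002533−0.8541) = (-2.701)×(-0.8515) = 2.300 mol·L⁻¹.

2.30 mol·L⁻¹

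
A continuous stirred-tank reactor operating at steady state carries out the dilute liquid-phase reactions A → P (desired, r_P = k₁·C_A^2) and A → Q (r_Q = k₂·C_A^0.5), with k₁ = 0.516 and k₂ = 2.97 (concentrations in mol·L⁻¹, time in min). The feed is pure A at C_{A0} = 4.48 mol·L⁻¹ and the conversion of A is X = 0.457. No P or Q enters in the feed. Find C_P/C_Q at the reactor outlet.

Exit C_A = C_{A0}(1−X) = 4.48×0.543 = 2.433 mol·L⁻¹.
A CSTR operates uniformly at the exit composition, giving r_P = 3.054 and r_Q = 4.632 (each k·C_A^n at C_A = 2.433).
Overall selectivity = C_P/C_Q = r_Pτ/(r_Qτ) = r_P/r_Q = 0.659.

0.659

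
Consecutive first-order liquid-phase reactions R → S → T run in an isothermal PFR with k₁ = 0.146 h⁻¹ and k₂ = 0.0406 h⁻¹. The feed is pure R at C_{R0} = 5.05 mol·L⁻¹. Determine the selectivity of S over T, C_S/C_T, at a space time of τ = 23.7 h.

The intermediate concentration in a first-order A→B→C sequence is C_S = k₁C_{R0}(e^(−k₁τ) − e^(−k₂τ))/(k₂−k₁).
e^(−k₁τ) = e^(−0.146×23.7) = e^(−3.460) = 0.03142; e^(−k₂τ) = e^(−0.9622) = 0.3820.
C_S = 0.146×5.05/(0.0406−0.146) × (0.03142−0.3820) = (-6.995)×(-0.3506) = 2.453 mol·L⁻¹.
C_R = C_{R0}e^(−k₁τ) = 0.1587 mol·L⁻¹, so C_T = C_{R0}−C_R−C_S = 2.439 mol·L⁻¹; C_S/C_T = 1.01.

1.01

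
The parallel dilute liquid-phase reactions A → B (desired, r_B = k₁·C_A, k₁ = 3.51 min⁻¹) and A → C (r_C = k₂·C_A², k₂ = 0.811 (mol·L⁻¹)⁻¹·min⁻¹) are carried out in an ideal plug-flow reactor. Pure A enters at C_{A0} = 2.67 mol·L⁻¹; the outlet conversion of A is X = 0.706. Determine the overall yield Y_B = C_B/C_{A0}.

0.509

C_A = C_{A0}(1−X) = 0.7850 mol·L⁻¹.
Along a PFR/batch, dC_B/dC_A = −r_B/(r_B+r_C) = −k₁/(k₁+k₂·C_A).
Integrating from C_{A0} to C_A: C_B = (3.51/0.811)·ln[(3.51+0.811·2.67)/(3.51+0.811·0.785)] = 4.328·ln(5.675/4.147) = 1.358 mol·L⁻¹.
Y_B = C_B/C_{A0} = 1.358/2.67 = 0.509.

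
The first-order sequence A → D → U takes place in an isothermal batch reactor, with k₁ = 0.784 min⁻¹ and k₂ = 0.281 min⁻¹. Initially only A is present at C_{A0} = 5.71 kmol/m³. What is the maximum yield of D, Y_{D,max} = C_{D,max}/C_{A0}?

0.564

Evaluating C_D at t_opt = ln(k₂/k₁)/(k₂−k₁) gives C_{D,max}/C_{A0} = (k₁/k₂)^[k₂/(k₂−k₁)].
= (0.784/0.281)^(0.281/(0.281−0.784)) = (2.790)^(-0.5586) = 0.5637.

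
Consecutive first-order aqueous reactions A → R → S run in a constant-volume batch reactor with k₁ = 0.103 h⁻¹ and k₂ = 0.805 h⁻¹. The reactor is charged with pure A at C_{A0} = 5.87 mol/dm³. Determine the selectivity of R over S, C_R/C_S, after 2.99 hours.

For first-order series with pure A initially, C_R(t) = k₁C_{A0}/(k₂−k₁)·(e^(−k₁t) − e^(−k₂t)).
e^(−k₁t) = e^(−0.103×2.99) = e^(−0.3080) = 0.7349; e^(−k₂t) = e^(−2.407) = 0.09009.
C_R = 0.103×5.87/(0.805−0.103) × (0.7349−0.09009) = 0.8613×0.6448 = 0.5554 mol/dm³.
C_A = C_{A0}e^(−k₁t) = 4.314 mol/dm³, so C_S = C_{A0}−C_A−C_R = 1.001 mol/dm³; C_R/C_S = 0.555.

0.555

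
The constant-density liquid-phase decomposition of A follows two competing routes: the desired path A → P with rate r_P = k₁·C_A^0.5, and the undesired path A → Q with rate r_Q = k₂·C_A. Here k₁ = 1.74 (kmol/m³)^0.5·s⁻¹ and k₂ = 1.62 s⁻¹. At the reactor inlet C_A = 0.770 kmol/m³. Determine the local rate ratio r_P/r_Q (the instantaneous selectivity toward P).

1.22

S_{P/Q} = r_P/r_Q = (k₁·C_A^0.5)/(k₂·C_A) = (k₁/k₂)·C_A^-0.5.
= (1.74×0.7700^0.5) / (1.62×0.7700) = 1.527/1.247 = 1.22.
The undesired path is higher order in A, so low C_A (CSTR or dilute feed) favours P.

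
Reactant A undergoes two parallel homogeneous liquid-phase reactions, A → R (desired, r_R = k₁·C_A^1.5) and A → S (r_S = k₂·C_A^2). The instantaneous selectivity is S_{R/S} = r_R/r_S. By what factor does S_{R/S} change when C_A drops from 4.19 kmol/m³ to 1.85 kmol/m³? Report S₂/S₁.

1.50

S_{R/S} = (k₁/k₂)·C_A^-0.5, so S₂/S₁ = (C_{A,2}/C_{A,1})^-0.5.
= (1.85/4.19)^(-0.5) = (0.4415)^(-0.5) = 1.50.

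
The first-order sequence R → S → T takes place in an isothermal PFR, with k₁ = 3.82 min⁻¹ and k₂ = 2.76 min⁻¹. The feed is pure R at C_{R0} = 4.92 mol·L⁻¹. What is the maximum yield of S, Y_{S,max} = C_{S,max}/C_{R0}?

Evaluating C_S at τ_opt = ln(k₂/k₁)/(k₂−k₁) gives C_{S,max}/C_{R0} = (k₁/k₂)^[k₂/(k₂−k₁)].
= (3.82/2.76)^(2.76/(2.76−3.82)) = (1.384)^(-2.604) = 0.4290.

0.429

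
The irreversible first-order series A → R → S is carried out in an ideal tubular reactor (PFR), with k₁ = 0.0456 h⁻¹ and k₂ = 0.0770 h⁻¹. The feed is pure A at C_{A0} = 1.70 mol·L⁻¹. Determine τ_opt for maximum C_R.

16.7 h

Setting dC_R/dτ = 0 gives τ_opt = ln(k₂/k₁)/(k₂−k₁).
= ln(0.0770/0.0456)/(0.0770−0.0456) = ln(1.689)/0.03140 = 0.5239/0.03140 = 16.7 h.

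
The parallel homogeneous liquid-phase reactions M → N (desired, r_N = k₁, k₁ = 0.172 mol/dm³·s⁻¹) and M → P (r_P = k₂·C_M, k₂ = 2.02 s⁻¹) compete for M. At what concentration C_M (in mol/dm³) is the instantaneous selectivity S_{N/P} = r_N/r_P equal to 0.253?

S_{N/P} = (k₁/k₂)·C_M⁻¹ ⇒ C_M = (S·k₂/k₁)^(-1).
= (0.253×2.02/0.172)^(-1) = (2.971)^(-1) = 0.337 mol/dm³.

0.337 mol/dm³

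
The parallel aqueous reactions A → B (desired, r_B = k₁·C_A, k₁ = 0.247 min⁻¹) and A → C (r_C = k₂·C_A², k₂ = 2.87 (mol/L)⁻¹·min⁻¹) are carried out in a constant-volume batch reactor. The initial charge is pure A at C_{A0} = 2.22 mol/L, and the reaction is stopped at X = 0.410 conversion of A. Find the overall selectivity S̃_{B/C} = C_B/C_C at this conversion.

0.0498

C_A = C_{A0}(1−X) = 1.310 mol/L.
Along a PFR/batch, dC_B/dC_A = −r_B/(r_B+r_C) = −k₁/(k₁+k₂·C_A).
Integrating from C_{A0} to C_A: C_B = (0.247/2.87)·ln[(0.247+2.87·2.22)/(0.247+2.87·1.31)] = 0.08606·ln(6.618/4.006) = 0.04321 mol/L.
C_C = (C_{A0}−C_A)−C_B = 0.8670 mol/L; S̃_{B/C} = 0.04321/0.8670 = 0.0498.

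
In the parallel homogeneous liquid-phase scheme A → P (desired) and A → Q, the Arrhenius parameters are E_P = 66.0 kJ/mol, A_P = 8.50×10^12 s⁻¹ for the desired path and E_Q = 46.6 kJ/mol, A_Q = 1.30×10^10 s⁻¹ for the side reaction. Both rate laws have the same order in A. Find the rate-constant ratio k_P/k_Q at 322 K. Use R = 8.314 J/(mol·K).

Since both paths have the same order in A, the concentration cancels and S_{P/Q} = k_P/k_Q = (A_P/A_Q)·exp[(E_Q−E_P)/(RT)].
(E_Q−E_P)/(RT) = (46.6−66.0)×10³/(8.314×322) = -19400/2677 = -7.247.
k_P/k_Q = (8.50×10^12/1.30×10^10)·exp(-7.247) = 653.8 × 7.126×10^-4 = 0.466.

0.466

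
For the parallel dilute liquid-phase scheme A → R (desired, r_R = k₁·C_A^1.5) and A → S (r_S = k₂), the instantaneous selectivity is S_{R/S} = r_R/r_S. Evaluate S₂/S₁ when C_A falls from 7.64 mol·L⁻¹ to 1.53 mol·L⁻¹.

0.0896

S_{R/S} = (k₁/k₂)·C_A^1.5, so S₂/S₁ = (C_{A,2}/C_{A,1})^1.5.
= (1.53/7.64)^1.5 = (0.2003)^1.5 = 0.0896.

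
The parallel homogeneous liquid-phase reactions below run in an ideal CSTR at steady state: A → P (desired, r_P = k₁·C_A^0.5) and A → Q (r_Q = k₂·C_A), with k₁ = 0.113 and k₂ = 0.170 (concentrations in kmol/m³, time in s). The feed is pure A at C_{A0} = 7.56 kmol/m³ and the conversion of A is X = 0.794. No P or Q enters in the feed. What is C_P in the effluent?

2.09 kmol/m³

Exit C_A = C_{A0}(1−X) = 7.56×0.206 = 1.557 kmol/m³.
Rates in a CSTR are evaluated at the outlet concentration: r_P = 0.113×1.557^0.5 = 0.1410, r_Q = 0.170×1.557 = 0.2648.
Fraction of consumed A going to P: r_P/(r_P+r_Q) = 0.3475.
C_P = 0.3475·C_{A0}·X = 0.3475×7.56×0.794 = 2.09 kmol/m³.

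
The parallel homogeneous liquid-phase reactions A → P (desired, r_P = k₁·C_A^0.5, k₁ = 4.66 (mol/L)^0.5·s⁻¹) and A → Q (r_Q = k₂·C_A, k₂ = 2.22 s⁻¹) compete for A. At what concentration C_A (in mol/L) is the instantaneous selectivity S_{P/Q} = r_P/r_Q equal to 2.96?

0.503 mol/L

S_{P/Q} = (k₁/k₂)·C_A^-0.5 ⇒ C_A = (S·k₂/k₁)^(-2).
= (2.96×2.22/4.66)^(-2) = (1.410)^(-2) = 0.503 mol/L.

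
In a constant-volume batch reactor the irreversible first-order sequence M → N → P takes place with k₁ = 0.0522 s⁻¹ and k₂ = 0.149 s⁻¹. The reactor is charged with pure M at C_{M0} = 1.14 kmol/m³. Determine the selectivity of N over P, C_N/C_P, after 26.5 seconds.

Solving the coupled first-order balances gives C_N(t) = [k₁/(k₂−k₁)]·C_{M0}·(e^(−k₁t) − e^(−k₂t)).
e^(−k₁t) = e^(−0.0522×26.5) = e^(−1.383) = 0.2507; e^(−k₂t) = e^(−3.948) = 0.01928.
C_N = 0.0522×1.14/(0.149−0.0522) × (0.2507−0.01928) = 0.6148×0.2315 = 0.1423 kmol/m³.
C_M = C_{M0}e^(−k₁t) = 0.2859 kmol/m³, so C_P = C_{M0}−C_M−C_N = 0.7119 kmol/m³; C_N/C_P = 0.200.

0.200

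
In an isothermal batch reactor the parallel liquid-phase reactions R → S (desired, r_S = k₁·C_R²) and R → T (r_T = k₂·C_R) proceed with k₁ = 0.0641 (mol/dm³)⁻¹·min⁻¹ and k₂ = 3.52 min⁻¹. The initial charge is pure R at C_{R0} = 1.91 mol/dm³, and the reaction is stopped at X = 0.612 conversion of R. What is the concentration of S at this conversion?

0.0275 mol/dm³

C_R = C_{R0}(1−X) = 0.7411 mol/dm³.
Along a PFR/batch, dC_T/dC_R = −r_T/(r_S+r_T) = −k₂/(k₂+k₁·C_R).
Integrating from C_{R0} to C_R: C_T = (3.52/0.0641)·ln[(3.52+0.0641·1.91)/(3.52+0.0641·0.741)] = 54.91·ln(3.642/3.568) = 1.141 mol/dm³.
Then C_S = (C_{R0}−C_R) − C_T = 1.169 − 1.141 = 0.02751 mol/dm³.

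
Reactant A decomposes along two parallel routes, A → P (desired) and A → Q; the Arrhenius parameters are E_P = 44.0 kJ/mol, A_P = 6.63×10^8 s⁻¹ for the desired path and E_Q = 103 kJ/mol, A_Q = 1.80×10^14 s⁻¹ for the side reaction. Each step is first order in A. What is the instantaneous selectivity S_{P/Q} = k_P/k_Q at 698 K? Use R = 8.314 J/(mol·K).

0.0959

Since both paths have the same order in A, the concentration cancels and S_{P/Q} = k_P/k_Q = (A_P/A_Q)·exp[(E_Q−E_P)/(RT)].
(E_Q−E_P)/(RT) = (103−44.0)×10³/(8.314×698) = 59000/5803 = 10.17.
k_P/k_Q = (6.63×10^8/1.80×10^14)·exp(10.17) = 3.683×10^-6 × 26026 = 0.0959.
Since E_P < E_Q, lowering the temperature improves selectivity toward P.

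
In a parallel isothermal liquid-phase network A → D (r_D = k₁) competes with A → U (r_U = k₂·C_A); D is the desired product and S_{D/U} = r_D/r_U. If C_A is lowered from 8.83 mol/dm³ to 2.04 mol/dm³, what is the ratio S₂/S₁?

4.33

S_{D/U} = (k₁/k₂)·C_A⁻¹, so S₂/S₁ = (C_{A,2}/C_{A,1})⁻¹.
= 8.83/2.04 = 4.33.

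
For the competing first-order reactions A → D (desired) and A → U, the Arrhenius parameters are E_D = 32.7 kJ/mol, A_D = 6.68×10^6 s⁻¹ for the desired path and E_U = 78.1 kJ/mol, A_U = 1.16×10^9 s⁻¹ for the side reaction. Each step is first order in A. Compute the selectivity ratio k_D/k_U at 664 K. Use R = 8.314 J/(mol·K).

21.5

k_D/k_U = (A_D/A_U)·exp[−(E_D−E_U)/(RT)] = (A_D/A_U)·exp[(E_U−E_D)/(RT)].
(E_U−E_D)/(RT) = (78.1−32.7)×10³/(8.314×664) = 45400/5520 = 8.224.
k_D/k_U = (6.68×10^6/1.16×10^9)·exp(8.224) = 0.005759 × 3729 = 21.5.
Since E_D < E_U, lowering the temperature improves selectivity toward D.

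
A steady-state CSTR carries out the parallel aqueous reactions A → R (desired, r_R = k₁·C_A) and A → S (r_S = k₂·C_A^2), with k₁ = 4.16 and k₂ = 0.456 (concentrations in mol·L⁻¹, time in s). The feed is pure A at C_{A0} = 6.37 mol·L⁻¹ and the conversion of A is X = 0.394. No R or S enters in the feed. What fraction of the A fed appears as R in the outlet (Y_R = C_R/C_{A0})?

Exit C_A = C_{A0}(1−X) = 6.37×0.606 = 3.860 mol·L⁻¹.
Rates in a CSTR are evaluated at the outlet concentration: r_R = 4.16×3.860 = 16.06, r_S = 0.456×3.860^2 = 6.795.
Fraction of consumed A going to R: r_R/(r_R+r_S) = 0.7027.
C_R = 0.7027·C_{A0}·X = 0.7027×6.37×0.394 = 1.76 mol·L⁻¹; Y_R = C_R/C_{A0} = 0.277.

0.277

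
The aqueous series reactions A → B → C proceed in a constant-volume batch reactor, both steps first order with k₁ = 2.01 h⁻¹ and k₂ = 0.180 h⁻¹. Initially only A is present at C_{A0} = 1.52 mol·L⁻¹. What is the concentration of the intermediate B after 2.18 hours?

The intermediate concentration in a first-order A→B→C sequence is C_B = k₁C_{A0}(e^(−k₁t) − e^(−k₂t))/(k₂−k₁).
e^(−k₁t) = e^(−2.01×2.18) = e^(−4.382) = 0.01250; e^(−k₂t) = e^(−0.3924) = 0.6754.
C_B = 2.01×1.52/(0.180−2.01) × (0.01250−0.6754) = (-1.670)×(-0.6629) = 1.107 mol·L⁻¹.

1.11 mol·L⁻¹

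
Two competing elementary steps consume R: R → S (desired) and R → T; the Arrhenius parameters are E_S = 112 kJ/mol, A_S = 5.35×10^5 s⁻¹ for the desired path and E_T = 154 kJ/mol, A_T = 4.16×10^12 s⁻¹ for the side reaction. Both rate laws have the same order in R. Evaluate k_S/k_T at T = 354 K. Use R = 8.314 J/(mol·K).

0.203

With equal orders, S_{S/T} = k_S/k_T = (A_S/A_T)·exp[(E_T−E_S)/(RT)].
(E_T−E_S)/(RT) = (154−112)×10³/(8.314×354) = 42000/2943 = 14.27.
k_S/k_T = (5.35×10^5/4.16×10^12)·exp(14.27) = 1.286×10^-7 × 1.576×10^6 = 0.203.
Since E_S < E_T, lowering the temperature improves selectivity toward S.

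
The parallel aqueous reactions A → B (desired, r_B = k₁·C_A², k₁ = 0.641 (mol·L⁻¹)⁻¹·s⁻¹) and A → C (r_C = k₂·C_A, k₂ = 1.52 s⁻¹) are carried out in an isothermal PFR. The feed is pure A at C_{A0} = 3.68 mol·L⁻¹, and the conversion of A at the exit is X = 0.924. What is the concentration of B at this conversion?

1.44 mol·L⁻¹

C_A = C_{A0}(1−X) = 0.2797 mol·L⁻¹.
Along a PFR/batch, dC_C/dC_A = −r_C/(r_B+r_C) = −k₂/(k₂+k₁·C_A).
Integrating from C_{A0} to C_A: C_C = (1.52/0.641)·ln[(1.52+0.641·3.68)/(1.52+0.641·0.280)] = 2.371·ln(3.879/1.699) = 1.957 mol·L⁻¹.
Then C_B = (C_{A0}−C_A) − C_C = 3.400 − 1.957 = 1.443 mol·L⁻¹.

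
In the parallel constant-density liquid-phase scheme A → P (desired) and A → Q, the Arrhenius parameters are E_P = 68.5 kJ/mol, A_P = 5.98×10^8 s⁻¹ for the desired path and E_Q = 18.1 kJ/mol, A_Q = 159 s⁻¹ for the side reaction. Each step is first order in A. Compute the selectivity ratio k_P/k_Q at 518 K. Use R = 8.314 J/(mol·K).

31.1

k_P/k_Q = (A_P/A_Q)·exp[−(E_P−E_Q)/(RT)] = (A_P/A_Q)·exp[(E_Q−E_P)/(RT)].
(E_Q−E_P)/(RT) = (18.1−68.5)×10³/(8.314×518) = -50400/4307 = -11.70.
k_P/k_Q = (5.98×10^8/159)·exp(-11.70) = 3.761×10^6 × 8.270×10^-6 = 31.1.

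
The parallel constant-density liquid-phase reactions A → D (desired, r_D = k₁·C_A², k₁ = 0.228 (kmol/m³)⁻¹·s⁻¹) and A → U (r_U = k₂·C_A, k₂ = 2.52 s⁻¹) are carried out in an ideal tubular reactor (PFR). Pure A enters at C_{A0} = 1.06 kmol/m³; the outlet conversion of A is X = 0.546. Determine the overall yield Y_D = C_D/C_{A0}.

0.0355

C_A = C_{A0}(1−X) = 0.4812 kmol/m³.
Along a PFR/batch, dC_U/dC_A = −r_U/(r_D+r_U) = −k₂/(k₂+k₁·C_A).
Integrating from C_{A0} to C_A: C_U = (2.52/0.228)·ln[(2.52+0.228·1.06)/(2.52+0.228·0.481)] = 11.05·ln(2.762/2.630) = 0.5411 kmol/m³.
Then C_D = (C_{A0}−C_A) − C_U = 0.5788 − 0.5411 = 0.03761 kmol/m³.
Y_D = C_D/C_{A0} = 0.03761/1.06 = 0.0355.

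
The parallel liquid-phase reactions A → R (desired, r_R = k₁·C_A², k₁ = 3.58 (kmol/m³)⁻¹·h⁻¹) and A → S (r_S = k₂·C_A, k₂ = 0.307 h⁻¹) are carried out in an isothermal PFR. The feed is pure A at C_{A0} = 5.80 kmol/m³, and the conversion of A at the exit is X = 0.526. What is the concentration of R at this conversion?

C_A = C_{A0}(1−X) = 2.749 kmol/m³.
Along a PFR/batch, dC_S/dC_A = −r_S/(r_R+r_S) = −k₂/(k₂+k₁·C_A).
Integrating from C_{A0} to C_A: C_S = (0.307/3.58)·ln[(0.307+3.58·5.80)/(0.307+3.58·2.75)] = 0.08575·ln(21.07/10.15) = 0.06264 kmol/m³.
Then C_R = (C_{A0}−C_A) − C_S = 3.051 − 0.06264 = 2.988 kmol/m³.

2.99 kmol/m³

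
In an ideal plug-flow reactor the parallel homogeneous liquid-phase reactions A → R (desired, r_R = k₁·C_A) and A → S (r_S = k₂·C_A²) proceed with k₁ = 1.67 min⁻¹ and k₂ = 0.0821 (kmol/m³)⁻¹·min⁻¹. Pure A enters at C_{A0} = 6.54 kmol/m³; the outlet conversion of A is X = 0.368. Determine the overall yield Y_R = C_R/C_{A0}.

0.292

C_A = C_{A0}(1−X) = 4.133 kmol/m³.
Along a PFR/batch, dC_R/dC_A = −r_R/(r_R+r_S) = −k₁/(k₁+k₂·C_A).
Integrating from C_{A0} to C_A: C_R = (1.67/0.0821)·ln[(1.67+0.0821·6.54)/(1.67+0.0821·4.13)] = 20.34·ln(2.207/2.009) = 1.908 kmol/m³.
Y_R = C_R/C_{A0} = 1.908/6.54 = 0.292.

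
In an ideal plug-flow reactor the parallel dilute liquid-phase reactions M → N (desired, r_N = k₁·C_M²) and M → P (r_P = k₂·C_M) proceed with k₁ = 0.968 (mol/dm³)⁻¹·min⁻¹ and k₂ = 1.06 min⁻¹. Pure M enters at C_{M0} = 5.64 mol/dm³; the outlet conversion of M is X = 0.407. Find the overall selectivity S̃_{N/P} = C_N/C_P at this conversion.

4.03

C_M = C_{M0}(1−X) = 3.345 mol/dm³.
Along a PFR/batch, dC_P/dC_M = −r_P/(r_N+r_P) = −k₂/(k₂+k₁·C_M).
Integrating from C_{M0} to C_M: C_P = (1.06/0.968)·ln[(1.06+0.968·5.64)/(1.06+0.968·3.34)] = 1.095·ln(6.520/4.297) = 0.4564 mol/dm³.
Then C_N = (C_{M0}−C_M) − C_P = 2.295 − 0.4564 = 1.839 mol/dm³.
S̃_{N/P} = C_N/C_P = 1.839/0.4564 = 4.03.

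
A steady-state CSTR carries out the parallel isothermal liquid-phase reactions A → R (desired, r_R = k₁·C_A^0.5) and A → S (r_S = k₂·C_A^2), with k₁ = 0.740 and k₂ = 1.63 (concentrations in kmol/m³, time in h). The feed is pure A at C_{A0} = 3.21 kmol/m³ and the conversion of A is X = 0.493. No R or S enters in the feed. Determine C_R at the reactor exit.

0.284 kmol/m³

Exit C_A = C_{A0}(1−X) = 3.21×0.507 = 1.627 kmol/m³.
In a CSTR the entire volume is at exit conditions, so r_R = 0.740×1.627^0.5 = 0.9440 and r_S = 1.63×1.627^2 = 4.317.
Fraction of consumed A going to R: r_R/(r_R+r_S) = 0.1794.
C_R = 0.1794·C_{A0}·X = 0.1794×3.21×0.493 = 0.284 kmol/m³.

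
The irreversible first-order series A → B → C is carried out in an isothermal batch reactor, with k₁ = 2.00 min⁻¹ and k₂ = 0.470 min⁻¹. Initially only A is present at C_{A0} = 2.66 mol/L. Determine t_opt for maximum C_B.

0.947 min

Setting dC_B/dt = 0 gives t_opt = ln(k₂/k₁)/(k₂−k₁).
= ln(0.470/2.00)/(0.470−2.00) = ln(0.2350)/-1.530 = -1.448/-1.530 = 0.947 min.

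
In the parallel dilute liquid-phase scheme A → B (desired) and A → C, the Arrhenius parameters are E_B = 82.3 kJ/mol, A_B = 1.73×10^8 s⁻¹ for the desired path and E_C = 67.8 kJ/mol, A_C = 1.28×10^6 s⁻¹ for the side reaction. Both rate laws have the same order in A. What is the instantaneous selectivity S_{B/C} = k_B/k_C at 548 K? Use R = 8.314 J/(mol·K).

5.61

With equal orders, S_{B/C} = k_B/k_C = (A_B/A_C)·exp[(E_C−E_B)/(RT)].
(E_C−E_B)/(RT) = (67.8−82.3)×10³/(8.314×548) = -14500/4556 = -3.183.
k_B/k_C = (1.73×10^8/1.28×10^6)·exp(-3.183) = 135.2 × 0.04148 = 5.61.
Since E_B > E_C, raising the temperature improves selectivity toward B.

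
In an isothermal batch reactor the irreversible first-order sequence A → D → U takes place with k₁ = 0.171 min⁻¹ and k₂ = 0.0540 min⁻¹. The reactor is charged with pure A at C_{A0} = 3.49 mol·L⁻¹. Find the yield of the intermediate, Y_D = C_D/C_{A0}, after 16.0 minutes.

The intermediate concentration in a first-order A→B→C sequence is C_D = k₁C_{A0}(e^(−k₁t) − e^(−k₂t))/(k₂−k₁).
e^(−k₁t) = e^(−0.171×16.0) = e^(−2.736) = 0.06483; e^(−k₂t) = e^(−0.8640) = 0.4215.
C_D = 0.171×3.49/(0.0540−0.171) × (0.06483−0.4215) = (-5.101)×(-0.3566) = 1.819 mol·L⁻¹.
Y_D = C_D/C_{A0} = 1.819/3.49 = 0.521.

0.521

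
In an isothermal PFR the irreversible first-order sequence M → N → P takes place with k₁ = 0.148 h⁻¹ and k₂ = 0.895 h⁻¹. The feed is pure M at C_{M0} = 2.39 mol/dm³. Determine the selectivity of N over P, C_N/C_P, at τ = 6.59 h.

For first-order series with pure M initially, C_N(τ) = k₁C_{M0}/(k₂−k₁)·(e^(−k₁τ) − e^(−k₂τ)).
e^(−k₁τ) = e^(−0.148×6.59) = e^(−0.9753) = 0.3771; e^(−k₂τ) = e^(−5.898) = 0.002745.
C_N = 0.148×2.39/(0.895−0.148) × (0.3771−0.002745) = 0.4735×0.3743 = 0.1773 mol/dm³.
C_M = C_{M0}e^(−k₁τ) = 0.9012 mol/dm³, so C_P = C_{M0}−C_M−C_N = 1.312 mol/dm³; C_N/C_P = 0.135.

0.135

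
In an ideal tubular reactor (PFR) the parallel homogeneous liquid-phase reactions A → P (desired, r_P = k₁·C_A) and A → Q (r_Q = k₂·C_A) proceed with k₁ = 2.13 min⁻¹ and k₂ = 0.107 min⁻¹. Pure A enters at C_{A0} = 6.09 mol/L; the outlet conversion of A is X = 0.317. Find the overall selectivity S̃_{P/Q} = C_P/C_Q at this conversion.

19.9

C_A = C_{A0}(1−X) = 4.159 mol/L.
Both paths are first order in A, so the instantaneous fraction to P is constant: dC_P/d(−C_A) = k₁/(k₁+k₂) = 0.9522.
C_P = 0.9522·(C_{A0}−C_A) = 0.9522×1.931 = 1.84 mol/L.
C_Q = (C_{A0}−C_A)−C_P = 0.09234 mol/L; S̃_{P/Q} = 1.838/0.09234 = 19.9.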